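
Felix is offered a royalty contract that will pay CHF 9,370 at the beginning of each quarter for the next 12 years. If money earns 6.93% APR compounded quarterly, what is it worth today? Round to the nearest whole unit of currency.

CHF 308,961

With 4 periods per year: i = 0.017325, n = 48.
Annuity factor a(48|0.017325) × (1+i) = 32.973448; PV = 9370 × 32.973448 = 308,961.2057
(annuity-due: payments at period start, so ×(1+i).)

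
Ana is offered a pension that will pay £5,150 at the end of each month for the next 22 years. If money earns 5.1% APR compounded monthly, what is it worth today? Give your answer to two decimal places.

£816,241.08

i = 0.051/12 = 0.00425 per month; n = 22·12 = 264.
PV = 5150 × [1 − (1+0.00425)^(−264)] / 0.00425 = 5150 × 158.493413 = 816,241.0782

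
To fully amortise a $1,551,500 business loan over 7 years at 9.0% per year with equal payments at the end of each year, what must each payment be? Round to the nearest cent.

$308,268.34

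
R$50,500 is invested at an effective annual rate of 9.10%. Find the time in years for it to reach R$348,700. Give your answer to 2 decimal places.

(1+i)^n = 348700/50500 = 6.90495, so n = ln 6.90495 / ln 1.091 = 22.1855 years

22.19 years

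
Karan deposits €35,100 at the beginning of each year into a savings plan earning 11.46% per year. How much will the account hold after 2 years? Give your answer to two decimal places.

€82,728.35

Accumulation factor s(2|0.1146) × (1+i) = 2.356933; FV = 35100 × 2.356933 = 82,728.3539
Payments are at the start of each period, so multiply by (1+i).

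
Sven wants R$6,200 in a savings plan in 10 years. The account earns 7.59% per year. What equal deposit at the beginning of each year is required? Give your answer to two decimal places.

R$405.60

PMT = 6200 / ( [(1+0.0759)^10 − 1] / 0.0759 × (1+i) ) = 6200 / 15.285886 = 405.6029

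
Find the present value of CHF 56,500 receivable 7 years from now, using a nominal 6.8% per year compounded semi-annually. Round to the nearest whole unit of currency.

With 2 periods per year: i = 0.034, n = 14.
PV = FV·(1+i)^(−n) = 56,500 × 0.626199 = 35,380.2506

CHF 35,380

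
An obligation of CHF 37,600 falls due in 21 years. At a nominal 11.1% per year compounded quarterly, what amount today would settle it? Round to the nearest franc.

i = 0.111/4 = 0.02775 per quarter; n = 21·4 = 84.
PV = 37,600 / (1 + 0.02775)^84 = 37,600 / 9.966640 = 3,772.5853

CHF 3,773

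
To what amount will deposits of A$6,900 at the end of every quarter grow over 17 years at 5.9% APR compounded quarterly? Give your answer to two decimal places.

A$798,318.38

i = 0.059/4 = 0.01475 per quarter; n = 17·4 = 68.
Accumulation factor s(68|0.01475) = 115.698316; FV = 6900 × 115.698316 = 798,318.3772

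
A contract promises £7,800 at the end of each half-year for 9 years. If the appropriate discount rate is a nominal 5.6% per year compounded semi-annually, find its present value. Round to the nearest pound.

Periodic rate i = 0.056/2 = 0.028; n = 9 × 2 = 18 periods.
Annuity factor a(18|0.028) = 13.988980; PV = 7800 × 13.988980 = 109,114.0408

£109,114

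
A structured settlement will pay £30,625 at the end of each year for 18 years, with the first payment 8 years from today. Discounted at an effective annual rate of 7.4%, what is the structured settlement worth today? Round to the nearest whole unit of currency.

Value one period before first payment (t=7): 30625 × [1 − (1+0.074)^(−18)] / 0.074 = 30625 × 9.775067 = 299,361.4152
Discount back 7 years: 299,361.4152 × (1+0.074)^(−7) = 299,361.4152 × 0.606694 = 181,620.9127

£181,621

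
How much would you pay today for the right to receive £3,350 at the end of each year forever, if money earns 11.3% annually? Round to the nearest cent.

£29,646.02

PV = C/r = 3350/0.113 = 29,646.0177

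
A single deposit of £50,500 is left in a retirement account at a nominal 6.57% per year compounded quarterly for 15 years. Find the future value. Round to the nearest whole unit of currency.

Periodic rate i = 0.0657/4 = 0.016425; n = 15 × 4 = 60 periods.
FV = PV·(1+i)^n = 50,500 × 2.657788 = 134,218.2844

£134,218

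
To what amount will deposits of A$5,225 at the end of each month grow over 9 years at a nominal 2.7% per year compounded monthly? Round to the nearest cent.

With 12 periods per year: i = 0.00225, n = 108.
FV = 5225 × [(1+0.00225)^108 − 1] / 0.00225 = 5225 × 122.098054 = 637,962.3326

A$637,962.33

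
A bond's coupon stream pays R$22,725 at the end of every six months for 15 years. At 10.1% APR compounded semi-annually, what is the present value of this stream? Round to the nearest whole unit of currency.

With 2 periods per year: i = 0.0505, n = 30.
PV = 22725 × [1 − (1+0.0505)^(−30)] / 0.0505 = 22725 × 15.285221 = 347,356.6515

R$347,357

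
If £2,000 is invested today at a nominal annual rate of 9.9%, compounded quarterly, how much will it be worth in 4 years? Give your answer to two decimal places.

With 4 periods per year: i = 0.02475, n = 16.
FV = 2,000 × (1 + 0.02475)^16 = 2,957.4460

£2,957.45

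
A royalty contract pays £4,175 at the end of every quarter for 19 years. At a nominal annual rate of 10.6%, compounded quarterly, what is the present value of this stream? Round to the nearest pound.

£135,963

Periodic rate i = 0.106/4 = 0.0265; n = 19 × 4 = 76 periods.
PV = PMT · [1 − (1+i)^(−n)] / i = 4175 · 32.566050 = 135,963.2597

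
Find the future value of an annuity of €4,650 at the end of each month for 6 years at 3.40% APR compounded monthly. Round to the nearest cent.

i = 0.034/12 = 0.00283333 per month; n = 6·12 = 72.
FV = 4650 × [(1+0.00283333)^72 − 1] / 0.00283333 = 4650 × 79.745108 = 370,814.7516

€370,814.75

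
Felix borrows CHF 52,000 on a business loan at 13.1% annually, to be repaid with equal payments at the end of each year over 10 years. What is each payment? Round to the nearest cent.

CHF 9,621.39

PMT = 52000 / ( [1 − (1+0.131)^(−10)] / 0.131 ) = 52000 / 5.404626 = 9,621.3876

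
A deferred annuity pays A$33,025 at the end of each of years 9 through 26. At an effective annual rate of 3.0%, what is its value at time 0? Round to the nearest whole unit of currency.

A$358,557

PV at t=8 (ordinary 18-year annuity): 33025 × a(18|0.03) = 33025 × 13.753513 = 454,209.7694
Discount back 8 years: 454,209.7694 × (1+0.03)^(−8) = 454,209.7694 × 0.789409 = 358,557.3863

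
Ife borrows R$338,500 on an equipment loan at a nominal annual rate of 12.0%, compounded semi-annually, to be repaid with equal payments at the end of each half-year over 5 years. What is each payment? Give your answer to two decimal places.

R$45,991.30

Periodic rate i = 0.12/2 = 0.06; n = 5 × 2 = 10 periods.
PMT = 338500 / ( [1 − (1+0.06)^(−10)] / 0.06 ) = 338500 / 7.360087 = 45,991.3039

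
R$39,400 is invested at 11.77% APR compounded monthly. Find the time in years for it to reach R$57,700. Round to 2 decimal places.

Periodic rate i = 0.1177/12 = 0.00980833.
(1+i)^n = 57700/39400 = 1.46447, so n = ln 1.46447 / ln 1.00981 = 39.0851 months
= 39.0851/12 years

3.26 years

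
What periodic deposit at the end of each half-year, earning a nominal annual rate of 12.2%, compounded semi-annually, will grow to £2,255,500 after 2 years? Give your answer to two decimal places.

£514,823.75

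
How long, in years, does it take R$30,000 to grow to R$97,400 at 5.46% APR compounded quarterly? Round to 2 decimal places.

21.72 years

Periodic rate i = 0.0546/4 = 0.01365.
(1+i)^n = 97400/30000 = 3.24667, so n = ln 3.24667 / ln 1.01365 = 86.8607 quarters
= 86.8607/4 years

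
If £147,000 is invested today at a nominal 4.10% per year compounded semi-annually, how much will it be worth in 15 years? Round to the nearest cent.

With 2 periods per year: i = 0.0205, n = 30.
147,000 × (1+0.0205)^30 = 147,000 × 1.838189 = 270,213.8506

£270,213.85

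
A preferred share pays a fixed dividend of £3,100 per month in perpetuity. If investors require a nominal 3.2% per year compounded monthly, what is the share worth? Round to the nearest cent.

£1,162,500.00

Periodic rate i = 0.032/12 = 0.00266667.
PV = PMT / i = 3100 / 0.00266667 = 1,162,500.0000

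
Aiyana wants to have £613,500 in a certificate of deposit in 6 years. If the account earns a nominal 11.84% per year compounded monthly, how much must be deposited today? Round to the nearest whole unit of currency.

Periodic rate i = 0.1184/12 = 0.00986667; n = 6 × 12 = 72 periods.
PV = FV·(1+i)^(−n) = 613,500 × 0.493162 = 302,554.6798

£302,555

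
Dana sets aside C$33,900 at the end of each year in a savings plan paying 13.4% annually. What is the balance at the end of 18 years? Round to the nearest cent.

C$2,179,946.43

FV = 33900 × [(1+0.134)^18 − 1] / 0.134 = 33900 × 64.305204 = 2,179,946.4280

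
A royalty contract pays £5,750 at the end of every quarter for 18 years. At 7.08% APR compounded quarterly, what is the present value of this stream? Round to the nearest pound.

i = 0.0708/4 = 0.0177 per quarter; n = 18·4 = 72.
PV = PMT · [1 − (1+i)^(−n)] / i = 5750 · 40.523569 = 233,010.5225

£233,011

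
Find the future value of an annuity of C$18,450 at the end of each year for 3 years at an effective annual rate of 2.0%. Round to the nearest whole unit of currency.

C$56,464

FV = 18450 × [(1+0.02)^3 − 1] / 0.02 = 18450 × 3.060400 = 56,464.3800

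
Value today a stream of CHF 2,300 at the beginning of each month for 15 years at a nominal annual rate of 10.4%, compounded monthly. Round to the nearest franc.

With 12 periods per year: i = 0.00866667, n = 180.
PV = PMT · [1 − (1+i)^(−n)] / i × (1+i) = 2300 · 91.763078 = 211,055.0801
(annuity-due: payments at period start, so ×(1+i).)

CHF 211,055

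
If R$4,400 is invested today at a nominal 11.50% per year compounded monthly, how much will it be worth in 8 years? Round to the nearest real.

R$10,993

i = 0.115/12 = 0.00958333 per month; n = 8·12 = 96.
FV = 4,400 × (1 + 0.00958333)^96 = 10,992.6204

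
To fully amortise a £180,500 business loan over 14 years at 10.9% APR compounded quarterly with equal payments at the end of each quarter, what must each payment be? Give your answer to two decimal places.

£6,321.24

Periodic rate i = 0.109/4 = 0.02725; n = 14 × 4 = 56 periods.
PMT = 180500 / ( [1 − (1+0.02725)^(−56)] / 0.02725 ) = 180500 / 28.554535 = 6,321.2375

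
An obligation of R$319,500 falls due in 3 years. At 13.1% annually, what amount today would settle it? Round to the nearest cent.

R$220,842.70

Discount factor = (1+0.131)^(−3) = 0.691213; PV = 319,500 × 0.691213 = 220,842.6998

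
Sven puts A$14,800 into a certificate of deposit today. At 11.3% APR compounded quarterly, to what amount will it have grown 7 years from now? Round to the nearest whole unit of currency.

A$32,287

i = 0.113/4 = 0.02825 per quarter; n = 7·4 = 28.
FV = PV·(1+i)^n = 14,800 × 2.181545 = 32,286.8610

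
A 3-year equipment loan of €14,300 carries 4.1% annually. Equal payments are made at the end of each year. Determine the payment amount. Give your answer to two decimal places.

PMT = 14300 / ( [1 − (1+0.041)^(−3)] / 0.041 ) = 14300 / 2.769832 = 5,162.7672

€5,162.77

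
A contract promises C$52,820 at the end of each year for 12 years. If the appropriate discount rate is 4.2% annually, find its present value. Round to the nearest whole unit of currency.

C$490,016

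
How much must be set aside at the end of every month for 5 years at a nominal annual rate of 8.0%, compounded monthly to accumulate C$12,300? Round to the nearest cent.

C$167.40

With 12 periods per year: i = 0.00666667, n = 60.
FV-annuity factor = 73.476856; PMT = 12300 / 73.476856 = 167.3996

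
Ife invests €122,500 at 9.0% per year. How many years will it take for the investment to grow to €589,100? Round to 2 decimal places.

18.22 years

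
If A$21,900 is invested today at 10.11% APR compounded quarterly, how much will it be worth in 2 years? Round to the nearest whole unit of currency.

i = 0.1011/4 = 0.025275 per quarter; n = 2·4 = 8.
21,900 × (1+0.025275)^8 = 21,900 × 1.221020 = 26,740.3481

A$26,740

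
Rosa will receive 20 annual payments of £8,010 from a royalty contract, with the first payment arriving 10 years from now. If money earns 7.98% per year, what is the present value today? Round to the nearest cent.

£39,465.61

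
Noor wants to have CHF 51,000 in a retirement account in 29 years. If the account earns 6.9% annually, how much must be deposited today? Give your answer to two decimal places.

CHF 7,365.75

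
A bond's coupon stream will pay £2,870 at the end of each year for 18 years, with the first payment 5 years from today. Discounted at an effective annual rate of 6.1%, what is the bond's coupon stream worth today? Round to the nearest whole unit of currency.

PV at t=4 (ordinary 18-year annuity): 2870 × a(18|0.061) = 2870 × 10.746762 = 30,843.2058
Discount back 4 years: 30,843.2058 × (1+0.061)^(−4) = 30,843.2058 × 0.789112 = 24,338.7336

£24,339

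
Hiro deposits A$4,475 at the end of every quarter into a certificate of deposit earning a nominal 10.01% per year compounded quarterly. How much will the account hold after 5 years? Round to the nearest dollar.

A$114,341

With 4 periods per year: i = 0.025025, n = 20.
FV = 4475 × [(1+0.025025)^20 − 1] / 0.025025 = 4475 × 25.551087 = 114,341.1140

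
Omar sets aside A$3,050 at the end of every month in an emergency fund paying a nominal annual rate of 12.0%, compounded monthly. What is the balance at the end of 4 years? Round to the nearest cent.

A$186,728.95

With 12 periods per year: i = 0.01, n = 48.
Accumulation factor s(48|0.01) = 61.222608; FV = 3050 × 61.222608 = 186,728.9537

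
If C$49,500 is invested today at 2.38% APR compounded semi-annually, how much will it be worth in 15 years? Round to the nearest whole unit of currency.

C$70,588

With 2 periods per year: i = 0.0119, n = 30.
49,500 × (1+0.0119)^30 = 49,500 × 1.426027 = 70,588.3574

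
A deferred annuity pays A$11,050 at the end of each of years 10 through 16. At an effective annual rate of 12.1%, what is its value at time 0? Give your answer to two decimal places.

PV at t=9 (ordinary 7-year annuity): 11050 × a(7|0.121) = 11050 × 4.549321 = 50,270.0022
Discount back 9 years: 50,270.0022 × (1+0.121)^(−9) = 50,270.0022 × 0.357725 = 17,982.8446

A$17,982.84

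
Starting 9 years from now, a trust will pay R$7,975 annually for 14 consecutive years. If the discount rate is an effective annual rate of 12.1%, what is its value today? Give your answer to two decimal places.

R$21,089.21

PV at t=8 (ordinary 14-year annuity): 7975 × a(14|0.121) = 7975 × 6.594388 = 52,590.2404
Discount back 8 years: 52,590.2404 × (1+0.121)^(−8) = 52,590.2404 × 0.401010 = 21,089.2073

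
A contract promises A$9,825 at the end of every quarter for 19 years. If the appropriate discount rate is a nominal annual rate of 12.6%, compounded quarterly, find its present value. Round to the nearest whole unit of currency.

A$282,368

Periodic rate i = 0.126/4 = 0.0315; n = 19 × 4 = 76 periods.
PV = PMT · [1 − (1+i)^(−n)] / i = 9825 · 28.739763 = 282,368.1722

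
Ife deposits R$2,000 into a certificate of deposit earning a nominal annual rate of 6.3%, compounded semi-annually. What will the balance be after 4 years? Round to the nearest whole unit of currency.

R$2,563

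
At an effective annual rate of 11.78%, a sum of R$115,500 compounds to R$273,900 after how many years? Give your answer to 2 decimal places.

(1+i)^n = 273900/115500 = 2.37143, so n = ln 2.37143 / ln 1.1178 = 7.7539 years

7.75 years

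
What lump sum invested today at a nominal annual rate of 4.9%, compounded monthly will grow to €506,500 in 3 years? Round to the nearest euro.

i = 0.049/12 = 0.00408333 per month; n = 3·12 = 36.
PV = 506,500 / (1 + 0.00408333)^36 = 506,500 / 1.158007 = 437,389.2952

€437,389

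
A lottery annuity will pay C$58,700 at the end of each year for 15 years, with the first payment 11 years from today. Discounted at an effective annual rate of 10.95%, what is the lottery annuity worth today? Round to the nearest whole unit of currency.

Value one period before first payment (t=10): 58700 × [1 − (1+0.1095)^(−15)] / 0.1095 = 58700 × 7.210761 = 423,271.6870
Discount back 10 years: 423,271.6870 × (1+0.1095)^(−10) = 423,271.6870 × 0.353775 = 149,742.8703

C$149,743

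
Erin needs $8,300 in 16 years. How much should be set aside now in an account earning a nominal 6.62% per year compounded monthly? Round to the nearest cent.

$2,886.27

With 12 periods per year: i = 0.00551667, n = 192.
PV = 8,300 / (1 + 0.00551667)^192 = 8,300 / 2.875680 = 2,886.2741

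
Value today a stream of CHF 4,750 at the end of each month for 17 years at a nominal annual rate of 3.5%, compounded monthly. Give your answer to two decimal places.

Periodic rate i = 0.035/12 = 0.00291667; n = 17 × 12 = 204 periods.
PV = PMT · [1 − (1+i)^(−n)] / i = 4750 · 153.586135 = 729,534.1412

CHF 729,534.14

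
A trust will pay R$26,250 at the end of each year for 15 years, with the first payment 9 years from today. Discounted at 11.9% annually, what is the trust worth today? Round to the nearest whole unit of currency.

R$73,116

Value one period before first payment (t=8): 26250 × [1 − (1+0.119)^(−15)] / 0.119 = 26250 × 6.847389 = 179,743.9738
Discount back 8 years: 179,743.9738 × (1+0.119)^(−8) = 179,743.9738 × 0.406780 = 73,116.2058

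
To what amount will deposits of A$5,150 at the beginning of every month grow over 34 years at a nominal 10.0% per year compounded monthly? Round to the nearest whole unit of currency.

i = 0.1/12 = 0.00833333 per month; n = 34·12 = 408.
Accumulation factor s(408|0.00833333) × (1+i) = 3453.934360; FV = 5150 × 3453.934360 = 17,787,761.9516
Payments are at the start of each period, so multiply by (1+i).

A$17,787,762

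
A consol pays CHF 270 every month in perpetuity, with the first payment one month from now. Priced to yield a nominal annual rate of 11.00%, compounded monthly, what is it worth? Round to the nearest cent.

CHF 29,454.55

Periodic rate i = 0.11/12 = 0.00916667.
PV = PMT / i = 270 / 0.00916667 = 29,454.5455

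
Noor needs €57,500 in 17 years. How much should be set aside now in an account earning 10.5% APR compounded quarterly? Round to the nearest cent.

Periodic rate i = 0.105/4 = 0.02625; n = 17 × 4 = 68 periods.
PV = 57,500 / (1 + 0.02625)^68 = 57,500 / 5.823922 = 9,873.0714

€9,873.07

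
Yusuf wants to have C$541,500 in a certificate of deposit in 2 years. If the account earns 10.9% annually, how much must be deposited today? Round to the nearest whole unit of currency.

C$440,286

Discount factor = (1+0.109)^(−2) = 0.813087; PV = 541,500 × 0.813087 = 440,286.4993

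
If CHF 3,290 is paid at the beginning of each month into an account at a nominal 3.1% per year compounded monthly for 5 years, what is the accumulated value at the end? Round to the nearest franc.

i = 0.031/12 = 0.00258333 per month; n = 5·12 = 60.
FV = 3290 × [(1+0.00258333)^60 − 1] / 0.00258333 × (1+i) = 3290 × 64.976952 = 213,774.1708
(Beginning-of-period payments → annuity-due factor ×(1+i).)

CHF 213,774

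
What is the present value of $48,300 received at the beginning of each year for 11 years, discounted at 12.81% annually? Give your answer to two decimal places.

$312,389.88

PV = 48300 × [1 − (1+0.1281)^(−11)] / 0.1281 × (1+i) = 48300 × 6.467699 = 312,389.8761
(annuity-due: payments at period start, so ×(1+i).)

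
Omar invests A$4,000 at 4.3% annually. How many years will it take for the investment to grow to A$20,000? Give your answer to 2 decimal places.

38.23 years

n = ln(20000/4000) / ln(1+0.043) = ln(5.00000) / 0.042101 = 38.2279 years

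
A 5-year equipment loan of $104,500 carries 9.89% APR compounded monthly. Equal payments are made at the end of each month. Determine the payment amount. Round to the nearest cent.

$2,214.66

With 12 periods per year: i = 0.00824167, n = 60.
Annuity-PV factor = 47.185479; PMT = 104500 / 47.185479 = 2,214.6644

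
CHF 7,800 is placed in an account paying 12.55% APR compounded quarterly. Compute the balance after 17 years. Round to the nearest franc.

CHF 63,742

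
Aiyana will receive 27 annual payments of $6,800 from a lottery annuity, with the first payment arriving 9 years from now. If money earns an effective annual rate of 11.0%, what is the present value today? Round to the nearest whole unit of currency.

$25,222

Value one period before first payment (t=8): 6800 × [1 − (1+0.11)^(−27)] / 0.11 = 6800 × 8.547800 = 58,125.0416
Discount back 8 years: 58,125.0416 × (1+0.11)^(−8) = 58,125.0416 × 0.433926 = 25,221.9956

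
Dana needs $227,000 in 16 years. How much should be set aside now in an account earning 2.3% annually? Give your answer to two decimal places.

$157,766.84

PV = FV·(1+i)^(−n) = 227,000 × 0.695008 = 157,766.8367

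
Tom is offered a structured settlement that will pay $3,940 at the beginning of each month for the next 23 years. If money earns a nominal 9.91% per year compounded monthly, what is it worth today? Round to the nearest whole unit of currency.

$431,334

i = 0.0991/12 = 0.00825833 per month; n = 23·12 = 276.
PV = 3940 × [1 − (1+0.00825833)^(−276)] / 0.00825833 × (1+i) = 3940 × 109.475686 = 431,334.2020
(annuity-due: payments at period start, so ×(1+i).)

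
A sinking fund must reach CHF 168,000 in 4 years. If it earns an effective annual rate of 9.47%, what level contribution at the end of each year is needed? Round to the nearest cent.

CHF 36,482.71

PMT = 168000 / ( [(1+0.0947)^4 − 1] / 0.0947 ) = 168000 / 4.604922 = 36,482.7055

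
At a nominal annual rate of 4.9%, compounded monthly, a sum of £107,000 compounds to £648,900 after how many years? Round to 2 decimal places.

Periodic rate i = 0.049/12 = 0.00408333.
(1+i)^n = 648900/107000 = 6.06449, so n = ln 6.06449 / ln 1.00408 = 442.3169 months
= 442.3169/12 years

36.86 years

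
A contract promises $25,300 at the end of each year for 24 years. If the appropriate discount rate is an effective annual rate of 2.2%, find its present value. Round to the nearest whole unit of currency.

$467,856

PV = 25300 × [1 − (1+0.022)^(−24)] / 0.022 = 25300 × 18.492315 = 467,855.5639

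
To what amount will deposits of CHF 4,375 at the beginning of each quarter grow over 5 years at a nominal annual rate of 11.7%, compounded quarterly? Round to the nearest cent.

CHF 120,077.60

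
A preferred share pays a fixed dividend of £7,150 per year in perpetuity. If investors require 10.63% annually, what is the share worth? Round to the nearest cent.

£67,262.46

PV = PMT / i = 7150 / 0.1063 = 67,262.4647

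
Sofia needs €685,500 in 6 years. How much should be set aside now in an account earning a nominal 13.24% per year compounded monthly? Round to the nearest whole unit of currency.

i = 0.1324/12 = 0.0110333 per month; n = 6·12 = 72.
PV = FV·(1+i)^(−n) = 685,500 × 0.453822 = 311,095.1980

€311,095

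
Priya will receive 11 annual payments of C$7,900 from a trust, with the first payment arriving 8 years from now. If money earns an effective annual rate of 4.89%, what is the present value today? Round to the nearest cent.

C$47,251.40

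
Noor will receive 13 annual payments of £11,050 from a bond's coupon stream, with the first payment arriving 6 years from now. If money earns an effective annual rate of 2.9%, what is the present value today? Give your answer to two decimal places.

£102,518.62

Value one period before first payment (t=5): 11050 × [1 − (1+0.029)^(−13)] / 0.029 = 11050 × 10.703291 = 118,271.3638
Discount back 5 years: 118,271.3638 × (1+0.029)^(−5) = 118,271.3638 × 0.866808 = 102,518.6152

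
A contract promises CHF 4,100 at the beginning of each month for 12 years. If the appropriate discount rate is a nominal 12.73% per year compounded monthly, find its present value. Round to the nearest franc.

i = 0.1273/12 = 0.0106083 per month; n = 12·12 = 144.
PV = 4100 × [1 − (1+0.0106083)^(−144)] / 0.0106083 × (1+i) = 4100 × 74.420524 = 305,124.1468
(annuity-due: payments at period start, so ×(1+i).)

CHF 305,124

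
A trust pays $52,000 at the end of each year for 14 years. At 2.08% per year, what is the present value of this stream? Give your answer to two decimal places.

$625,994.98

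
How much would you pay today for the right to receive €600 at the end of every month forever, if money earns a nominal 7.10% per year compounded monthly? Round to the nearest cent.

Periodic rate i = 0.071/12 = 0.00591667.
PV = C/r = 600/0.00591667 = 101,408.4507

€101,408.45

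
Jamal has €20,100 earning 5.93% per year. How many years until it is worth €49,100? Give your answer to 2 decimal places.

15.50 years

n = ln(49100/20100) / ln(1+0.0593) = ln(2.44279) / 0.057608 = 15.5037 years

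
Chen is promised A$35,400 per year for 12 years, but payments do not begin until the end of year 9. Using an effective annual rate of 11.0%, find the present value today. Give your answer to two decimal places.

A$99,729.07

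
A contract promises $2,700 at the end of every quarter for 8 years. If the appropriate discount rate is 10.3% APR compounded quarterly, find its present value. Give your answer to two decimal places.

$58,375.27

With 4 periods per year: i = 0.02575, n = 32.
PV = 2700 × [1 − (1+0.02575)^(−32)] / 0.02575 = 2700 × 21.620470 = 58,375.2689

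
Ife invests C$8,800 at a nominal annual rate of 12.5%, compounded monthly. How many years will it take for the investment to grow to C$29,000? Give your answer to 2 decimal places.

9.59 years

Periodic rate i = 0.125/12 = 0.0104167.
n = ln(29000/8800) / ln(1+0.0104167) = ln(3.29545) / 0.010363 = 115.0795 months
= 115.0795/12 years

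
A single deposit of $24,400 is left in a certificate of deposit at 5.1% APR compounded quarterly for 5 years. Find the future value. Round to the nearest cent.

$31,436.55

i = 0.051/4 = 0.01275 per quarter; n = 5·4 = 20.
FV = PV·(1+i)^n = 24,400 × 1.288383 = 31,436.5489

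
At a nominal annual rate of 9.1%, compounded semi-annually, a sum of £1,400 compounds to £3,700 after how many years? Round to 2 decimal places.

10.92 years

Periodic rate i = 0.091/2 = 0.0455.
n = ln(3700/1400) / ln(1+0.0455) = ln(2.64286) / 0.044495 = 21.8419 half-years
= 21.8419/2 years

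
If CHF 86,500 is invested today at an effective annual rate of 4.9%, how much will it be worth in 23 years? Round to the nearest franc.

CHF 259,928

FV = PV·(1+i)^n = 86,500 × 3.004943 = 259,927.5635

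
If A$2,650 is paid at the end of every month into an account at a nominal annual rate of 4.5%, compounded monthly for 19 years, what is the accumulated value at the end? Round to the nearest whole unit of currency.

A$952,316

With 12 periods per year: i = 0.00375, n = 228.
FV = 2650 × [(1+0.00375)^228 − 1] / 0.00375 = 2650 × 359.364596 = 952,316.1800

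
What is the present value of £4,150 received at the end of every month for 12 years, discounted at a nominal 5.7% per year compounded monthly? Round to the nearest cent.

i = 0.057/12 = 0.00475 per month; n = 12·12 = 144.
PV = 4150 × [1 − (1+0.00475)^(−144)] / 0.00475 = 4150 × 104.123713 = 432,113.4107

£432,113.41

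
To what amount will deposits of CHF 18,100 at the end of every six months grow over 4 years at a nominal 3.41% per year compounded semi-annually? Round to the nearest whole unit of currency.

CHF 153,742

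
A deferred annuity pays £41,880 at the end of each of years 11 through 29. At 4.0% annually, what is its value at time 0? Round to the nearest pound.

Value one period before first payment (t=10): 41880 × [1 − (1+0.04)^(−19)] / 0.04 = 41880 × 13.133939 = 550,049.3820
PV₀ = 550,049.3820 / (1+0.04)^10 = 550,049.3820 / 1.480244 = 371,593.6536

£371,594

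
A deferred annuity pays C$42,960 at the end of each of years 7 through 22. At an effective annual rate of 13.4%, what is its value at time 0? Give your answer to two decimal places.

PV at t=6 (ordinary 16-year annuity): 42960 × a(16|0.134) = 42960 × 6.464788 = 277,727.2994
Discount back 6 years: 277,727.2994 × (1+0.134)^(−6) = 277,727.2994 × 0.470242 = 130,599.1180

C$130,599.12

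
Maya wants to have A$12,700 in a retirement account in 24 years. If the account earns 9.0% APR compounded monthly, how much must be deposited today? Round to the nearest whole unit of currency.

With 12 periods per year: i = 0.0075, n = 288.
PV = 12,700 / (1 + 0.0075)^288 = 12,700 / 8.601532 = 1,476.4812

A$1,476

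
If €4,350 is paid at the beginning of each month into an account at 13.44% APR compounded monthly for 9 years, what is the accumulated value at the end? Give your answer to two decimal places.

Periodic rate i = 0.1344/12 = 0.0112; n = 9 × 12 = 108 periods.
Accumulation factor s(108|0.0112) × (1+i) = 210.336881; FV = 4350 × 210.336881 = 914,965.4319
(annuity-due: payments at period start, so ×(1+i).)

€914,965.43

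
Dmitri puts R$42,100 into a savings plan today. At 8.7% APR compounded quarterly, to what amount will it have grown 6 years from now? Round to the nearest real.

Periodic rate i = 0.087/4 = 0.02175; n = 6 × 4 = 24 periods.
FV = 42,100 × (1 + 0.02175)^24 = 70,559.1937

R$70,559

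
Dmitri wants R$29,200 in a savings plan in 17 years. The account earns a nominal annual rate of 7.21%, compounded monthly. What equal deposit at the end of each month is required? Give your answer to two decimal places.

Periodic rate i = 0.0721/12 = 0.00600833; n = 17 × 12 = 204 periods.
PMT = 29200 / ( [(1+0.00600833)^204 − 1] / 0.00600833 ) = 29200 / 398.459769 = 73.2822

R$73.28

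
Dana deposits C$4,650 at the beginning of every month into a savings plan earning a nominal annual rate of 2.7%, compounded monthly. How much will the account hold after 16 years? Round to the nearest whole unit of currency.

C$1,117,657

i = 0.027/12 = 0.00225 per month; n = 16·12 = 192.
FV = 4650 × [(1+0.00225)^192 − 1] / 0.00225 × (1+i) = 4650 × 240.356394 = 1,117,657.2336
Payments are at the start of each period, so multiply by (1+i).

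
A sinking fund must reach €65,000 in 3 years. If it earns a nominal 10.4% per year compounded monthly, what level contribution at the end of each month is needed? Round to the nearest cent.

€1,546.26

With 12 periods per year: i = 0.00866667, n = 36.
FV-annuity factor = 42.036864; PMT = 65000 / 42.036864 = 1,546.2619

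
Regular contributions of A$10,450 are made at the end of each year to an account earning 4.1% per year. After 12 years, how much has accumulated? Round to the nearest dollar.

A$157,923

FV = PMT · [(1+i)^n − 1] / i = 10450 · 15.112285 = 157,923.3763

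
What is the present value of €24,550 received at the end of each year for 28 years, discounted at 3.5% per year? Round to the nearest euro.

Annuity factor a(28|0.035) = 17.667019; PV = 24550 × 17.667019 = 433,725.3127

€433,725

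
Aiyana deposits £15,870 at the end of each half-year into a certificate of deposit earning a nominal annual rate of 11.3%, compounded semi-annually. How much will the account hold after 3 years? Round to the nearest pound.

Periodic rate i = 0.113/2 = 0.0565; n = 3 × 2 = 6 periods.
FV = 15870 × [(1+0.0565)^6 − 1] / 0.0565 = 15870 × 6.914112 = 109,726.9598

£109,727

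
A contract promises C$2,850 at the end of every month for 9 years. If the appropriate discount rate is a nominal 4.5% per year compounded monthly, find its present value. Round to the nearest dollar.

With 12 periods per year: i = 0.00375, n = 108.
Annuity factor a(108|0.00375) = 88.671407; PV = 2850 × 88.671407 = 252,713.5089

C$252,714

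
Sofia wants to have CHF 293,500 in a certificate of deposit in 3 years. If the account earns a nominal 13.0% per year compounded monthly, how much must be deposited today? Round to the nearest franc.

With 12 periods per year: i = 0.0108333, n = 36.
PV = 293,500 / (1 + 0.0108333)^36 = 293,500 / 1.473886 = 199,133.4106

CHF 199,133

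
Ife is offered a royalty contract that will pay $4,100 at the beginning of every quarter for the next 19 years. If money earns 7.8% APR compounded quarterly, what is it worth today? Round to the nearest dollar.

With 4 periods per year: i = 0.0195, n = 76.
PV = 4100 × [1 − (1+0.0195)^(−76)] / 0.0195 × (1+i) = 4100 × 40.233825 = 164,958.6809
(annuity-due: payments at period start, so ×(1+i).)

$164,959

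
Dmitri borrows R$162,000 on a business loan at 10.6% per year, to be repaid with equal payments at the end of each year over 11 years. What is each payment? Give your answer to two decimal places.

R$25,635.08

PMT = 162000 / ( [1 − (1+0.106)^(−11)] / 0.106 ) = 162000 / 6.319467 = 25,635.0752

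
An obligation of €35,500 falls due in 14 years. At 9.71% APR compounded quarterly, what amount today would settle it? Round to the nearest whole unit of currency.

With 4 periods per year: i = 0.024275, n = 56.
PV = 35,500 / (1 + 0.024275)^56 = 35,500 / 3.831140 = 9,266.1703

€9,266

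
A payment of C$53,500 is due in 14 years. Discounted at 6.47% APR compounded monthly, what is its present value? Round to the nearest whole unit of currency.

C$21,678

i = 0.0647/12 = 0.00539167 per month; n = 14·12 = 168.
Discount factor = (1+0.00539167)^(−168) = 0.405203; PV = 53,500 × 0.405203 = 21,678.3659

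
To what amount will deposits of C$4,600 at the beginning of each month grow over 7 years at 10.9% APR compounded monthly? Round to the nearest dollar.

With 12 periods per year: i = 0.00908333, n = 84.
Accumulation factor s(84|0.00908333) × (1+i) = 126.347536; FV = 4600 × 126.347536 = 581,198.6670
Payments are at the start of each period, so multiply by (1+i).

C$581,199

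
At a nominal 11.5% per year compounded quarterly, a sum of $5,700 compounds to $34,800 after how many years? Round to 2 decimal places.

15.96 years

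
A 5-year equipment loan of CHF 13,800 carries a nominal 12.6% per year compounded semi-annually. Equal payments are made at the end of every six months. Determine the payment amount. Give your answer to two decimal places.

CHF 1,901.72

i = 0.126/2 = 0.063 per half-year; n = 5·2 = 10.
PMT = 13800 / ( [1 − (1+0.063)^(−10)] / 0.063 ) = 13800 / 7.256597 = 1,901.7179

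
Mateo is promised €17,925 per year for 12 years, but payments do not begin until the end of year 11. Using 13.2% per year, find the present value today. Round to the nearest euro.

Value one period before first payment (t=10): 17925 × [1 − (1+0.132)^(−12)] / 0.132 = 17925 × 5.864683 = 105,124.4422
Discount back 10 years: 105,124.4422 × (1+0.132)^(−10) = 105,124.4422 × 0.289425 = 30,425.6199

€30,426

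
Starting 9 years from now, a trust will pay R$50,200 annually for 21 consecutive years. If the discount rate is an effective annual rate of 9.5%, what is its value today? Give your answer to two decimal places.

PV at t=8 (ordinary 21-year annuity): 50200 × a(21|0.095) = 50200 × 8.961080 = 449,846.1938
Discount back 8 years: 449,846.1938 × (1+0.095)^(−8) = 449,846.1938 × 0.483824 = 217,646.2039

R$217,646.20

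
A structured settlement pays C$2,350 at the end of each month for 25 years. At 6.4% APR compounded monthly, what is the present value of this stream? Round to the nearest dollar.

C$351,285

Periodic rate i = 0.064/12 = 0.00533333; n = 25 × 12 = 300 periods.
Annuity factor a(300|0.00533333) = 149.483115; PV = 2350 × 149.483115 = 351,285.3203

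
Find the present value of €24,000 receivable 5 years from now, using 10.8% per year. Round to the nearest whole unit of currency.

€14,372

PV = 24,000 / (1 + 0.108)^5 = 24,000 / 1.669932 = 14,371.8422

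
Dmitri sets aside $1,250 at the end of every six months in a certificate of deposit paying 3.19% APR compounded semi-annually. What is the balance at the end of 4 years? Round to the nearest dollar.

$10,576

With 2 periods per year: i = 0.01595, n = 8.
Accumulation factor s(8|0.01595) = 8.461134; FV = 1250 × 8.461134 = 10,576.4178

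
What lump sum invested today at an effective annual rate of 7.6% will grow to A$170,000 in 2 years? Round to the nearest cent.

PV = 170,000 / (1 + 0.076)^2 = 170,000 / 1.157776 = 146,833.2389

A$146,833.24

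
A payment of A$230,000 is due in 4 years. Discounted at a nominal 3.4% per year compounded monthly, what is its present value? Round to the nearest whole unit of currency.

A$200,792

i = 0.034/12 = 0.00283333 per month; n = 4·12 = 48.
PV = 230,000 / (1 + 0.00283333)^48 = 230,000 / 1.145462 = 200,792.4148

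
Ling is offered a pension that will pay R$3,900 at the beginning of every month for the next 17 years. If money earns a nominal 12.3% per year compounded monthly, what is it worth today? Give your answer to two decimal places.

R$336,383.26

i = 0.123/12 = 0.01025 per month; n = 17·12 = 204.
PV = PMT · [1 − (1+i)^(−n)] / i × (1+i) = 3900 · 86.252118 = 336,383.2617
Payments are at the start of each period, so multiply by (1+i).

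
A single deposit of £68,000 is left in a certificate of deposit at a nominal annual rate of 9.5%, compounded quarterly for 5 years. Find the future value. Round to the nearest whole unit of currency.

i = 0.095/4 = 0.02375 per quarter; n = 5·4 = 20.
68,000 × (1+0.02375)^20 = 68,000 × 1.599110 = 108,739.4690

£108,739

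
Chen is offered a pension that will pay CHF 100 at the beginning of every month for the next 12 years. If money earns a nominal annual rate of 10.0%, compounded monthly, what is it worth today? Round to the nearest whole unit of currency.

Periodic rate i = 0.1/12 = 0.00833333; n = 12 × 12 = 144 periods.
PV = PMT · [1 − (1+i)^(−n)] / i × (1+i) = 100 · 84.373833 = 8,437.3833
(annuity-due: payments at period start, so ×(1+i).)

CHF 8,437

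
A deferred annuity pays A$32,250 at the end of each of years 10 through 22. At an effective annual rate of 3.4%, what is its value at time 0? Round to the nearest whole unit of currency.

A$247,479

Value one period before first payment (t=9): 32250 × [1 − (1+0.034)^(−13)] / 0.034 = 32250 × 10.367944 = 334,366.2009
PV₀ = 334,366.2009 / (1+0.034)^9 = 334,366.2009 / 1.351092 = 247,478.5267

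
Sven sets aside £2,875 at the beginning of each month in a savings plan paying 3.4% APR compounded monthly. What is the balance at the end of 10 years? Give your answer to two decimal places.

Periodic rate i = 0.034/12 = 0.00283333; n = 10 × 12 = 120 periods.
FV = 2875 × [(1+0.00283333)^120 − 1] / 0.00283333 × (1+i) = 2875 × 143.088618 = 411,379.7760
Payments are at the start of each period, so multiply by (1+i).

£411,379.78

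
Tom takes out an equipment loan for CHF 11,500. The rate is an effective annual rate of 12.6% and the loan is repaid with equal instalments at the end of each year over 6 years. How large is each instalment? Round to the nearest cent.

CHF 2,844.79

PMT = 11500 / ( [1 − (1+0.126)^(−6)] / 0.126 ) = 11500 / 4.042480 = 2,844.7887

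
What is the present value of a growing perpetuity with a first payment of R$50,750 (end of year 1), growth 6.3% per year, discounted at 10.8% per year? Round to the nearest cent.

R$1,127,777.78

PV = PMT / (i − g) = 50750 / (0.108 − 0.063) = 50750 / 0.045000 = 1,127,777.7778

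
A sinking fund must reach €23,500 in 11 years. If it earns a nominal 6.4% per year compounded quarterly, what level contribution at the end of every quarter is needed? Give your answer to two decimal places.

Periodic rate i = 0.064/4 = 0.016; n = 11 × 4 = 44 periods.
FV-annuity factor = 63.161768; PMT = 23500 / 63.161768 = 372.0605

€372.06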